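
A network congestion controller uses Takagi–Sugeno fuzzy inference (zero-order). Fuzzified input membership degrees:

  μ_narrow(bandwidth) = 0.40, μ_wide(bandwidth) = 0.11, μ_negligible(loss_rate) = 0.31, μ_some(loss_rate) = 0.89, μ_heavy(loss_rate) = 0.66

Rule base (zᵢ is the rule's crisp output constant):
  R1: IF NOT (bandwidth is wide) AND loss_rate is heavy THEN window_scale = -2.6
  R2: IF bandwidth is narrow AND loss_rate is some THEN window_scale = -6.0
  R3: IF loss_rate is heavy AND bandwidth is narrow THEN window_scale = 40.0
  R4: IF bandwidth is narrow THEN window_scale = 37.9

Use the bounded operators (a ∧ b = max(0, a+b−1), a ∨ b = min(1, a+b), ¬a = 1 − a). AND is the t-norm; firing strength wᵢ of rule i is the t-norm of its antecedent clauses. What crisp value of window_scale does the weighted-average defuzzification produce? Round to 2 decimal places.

R1 (z=-2.6): ¬wide=1−0.11=0.89, heavy=0.66; AND[max(0, a+b−1)] → w = 0.55
R2 (z=-6.0): narrow=0.40, some=0.89; AND[max(0, a+b−1)] → w = 0.29
R3 (z=40.0): heavy=0.66, narrow=0.40; AND[max(0, a+b−1)] → w = 0.06
R4 (z=37.9): narrow=0.40 → w = 0.40
Weighted average = (0.55·-2.6 + 0.29·-6.0 + 0.06·40.0 + 0.40·37.9) / (0.55 + 0.29 + 0.06 + 0.40)
  = 14.3900 / 1.3000 = 11.07

11.07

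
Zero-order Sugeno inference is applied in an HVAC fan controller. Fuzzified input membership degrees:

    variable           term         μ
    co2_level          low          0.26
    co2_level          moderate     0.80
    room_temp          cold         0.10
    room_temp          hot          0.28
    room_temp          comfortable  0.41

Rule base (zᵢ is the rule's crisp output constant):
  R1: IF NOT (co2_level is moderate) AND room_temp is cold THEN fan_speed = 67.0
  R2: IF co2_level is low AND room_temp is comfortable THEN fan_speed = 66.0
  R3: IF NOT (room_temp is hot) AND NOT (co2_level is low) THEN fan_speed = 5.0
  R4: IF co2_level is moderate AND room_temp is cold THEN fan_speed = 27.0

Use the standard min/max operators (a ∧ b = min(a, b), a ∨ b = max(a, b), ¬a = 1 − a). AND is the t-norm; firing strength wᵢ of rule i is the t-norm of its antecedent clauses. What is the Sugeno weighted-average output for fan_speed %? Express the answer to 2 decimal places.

R1 (z=67.0): ¬moderate=1−0.80=0.20, cold=0.10; AND[min(a, b)] → w = 0.10
R2 (z=66.0): low=0.26, comfortable=0.41; AND[min(a, b)] → w = 0.26
R3 (z=5.0): ¬hot=1−0.28=0.72, ¬low=1−0.26=0.74; AND[min(a, b)] → w = 0.72
R4 (z=27.0): moderate=0.80, cold=0.10; AND[min(a, b)] → w = 0.10
Weighted average = (0.10·67.0 + 0.26·66.0 + 0.72·5.0 + 0.10·27.0) / (0.10 + 0.26 + 0.72 + 0.10)
  = 30.1600 / 1.1800 = 25.56

25.56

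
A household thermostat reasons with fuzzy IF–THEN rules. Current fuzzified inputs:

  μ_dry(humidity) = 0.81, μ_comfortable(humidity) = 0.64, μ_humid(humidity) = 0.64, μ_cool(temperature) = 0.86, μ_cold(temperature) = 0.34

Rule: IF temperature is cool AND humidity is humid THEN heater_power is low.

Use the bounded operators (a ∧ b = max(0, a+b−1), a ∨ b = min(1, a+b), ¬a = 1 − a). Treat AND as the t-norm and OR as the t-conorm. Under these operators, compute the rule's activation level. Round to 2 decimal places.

firing strength: cool=0.86, humid=0.64; AND[max(0, a+b−1)] → w = 0.50

0.50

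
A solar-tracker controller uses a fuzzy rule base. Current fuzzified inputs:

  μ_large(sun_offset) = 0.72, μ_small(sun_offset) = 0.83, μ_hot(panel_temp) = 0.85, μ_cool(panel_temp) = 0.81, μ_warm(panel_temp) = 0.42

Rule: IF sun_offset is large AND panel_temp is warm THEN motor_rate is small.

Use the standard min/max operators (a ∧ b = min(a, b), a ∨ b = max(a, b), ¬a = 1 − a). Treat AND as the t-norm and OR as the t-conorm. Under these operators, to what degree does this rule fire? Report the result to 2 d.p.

firing strength: large=0.72, warm=0.42; AND[min(a, b)] → w = 0.42

0.42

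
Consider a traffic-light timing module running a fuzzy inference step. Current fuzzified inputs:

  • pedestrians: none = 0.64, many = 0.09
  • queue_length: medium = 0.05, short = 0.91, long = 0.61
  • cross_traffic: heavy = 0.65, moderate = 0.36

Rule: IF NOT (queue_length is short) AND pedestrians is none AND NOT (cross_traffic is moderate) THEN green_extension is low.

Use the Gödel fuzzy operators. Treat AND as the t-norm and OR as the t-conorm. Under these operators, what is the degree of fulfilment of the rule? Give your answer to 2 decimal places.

0.09

firing strength: ¬short=1−0.91=0.09, none=0.64, ¬moderate=1−0.36=0.64; AND[min(a, b)] → w = 0.09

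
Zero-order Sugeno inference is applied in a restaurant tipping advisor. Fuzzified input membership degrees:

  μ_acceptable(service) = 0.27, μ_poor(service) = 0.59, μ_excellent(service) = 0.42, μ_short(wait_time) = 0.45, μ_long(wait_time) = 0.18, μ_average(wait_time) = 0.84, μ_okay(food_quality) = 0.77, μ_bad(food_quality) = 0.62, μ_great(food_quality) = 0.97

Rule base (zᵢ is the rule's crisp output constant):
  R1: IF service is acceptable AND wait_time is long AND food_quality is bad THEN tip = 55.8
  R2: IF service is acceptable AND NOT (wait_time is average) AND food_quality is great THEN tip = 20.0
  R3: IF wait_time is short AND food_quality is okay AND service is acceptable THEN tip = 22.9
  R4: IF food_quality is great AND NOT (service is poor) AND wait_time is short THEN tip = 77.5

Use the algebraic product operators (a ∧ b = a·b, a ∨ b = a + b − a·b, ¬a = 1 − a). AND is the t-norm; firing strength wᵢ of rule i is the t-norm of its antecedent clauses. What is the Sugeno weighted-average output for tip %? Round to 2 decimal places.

53.78

R1 (z=55.8): acceptable=0.27, long=0.18, bad=0.62; AND[a·b] → w = 0.0301
R2 (z=20.0): acceptable=0.27, ¬average=1−0.84=0.16, great=0.97; AND[a·b] → w = 0.0419
R3 (z=22.9): short=0.45, okay=0.77, acceptable=0.27; AND[a·b] → w = 0.0936
R4 (z=77.5): great=0.97, ¬poor=1−0.59=0.41, short=0.45; AND[a·b] → w = 0.1790
Weighted average = (0.0301·55.8 + 0.0419·20.0 + 0.0936·22.9 + 0.1790·77.5) / (0.0301 + 0.0419 + 0.0936 + 0.1790)
  = 18.5316 / 0.3446 = 53.78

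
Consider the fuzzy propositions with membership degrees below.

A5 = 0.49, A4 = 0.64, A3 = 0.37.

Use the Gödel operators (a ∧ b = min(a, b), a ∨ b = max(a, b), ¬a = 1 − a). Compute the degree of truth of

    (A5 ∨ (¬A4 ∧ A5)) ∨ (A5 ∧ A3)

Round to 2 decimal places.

¬A4 = 1 − 0.64 = 0.36
¬A4 ∧ A5 = min(a, b) on (0.36, 0.49) = 0.36
A5 ∨ (¬A4 ∧ A5) = max(a, b) on (0.49, 0.36) = 0.49
A5 ∧ A3 = min(a, b) on (0.49, 0.37) = 0.37
(A5 ∨ (¬A4 ∧ A5)) ∨ (A5 ∧ A3) = max(a, b) on (0.49, 0.37) = 0.49

0.49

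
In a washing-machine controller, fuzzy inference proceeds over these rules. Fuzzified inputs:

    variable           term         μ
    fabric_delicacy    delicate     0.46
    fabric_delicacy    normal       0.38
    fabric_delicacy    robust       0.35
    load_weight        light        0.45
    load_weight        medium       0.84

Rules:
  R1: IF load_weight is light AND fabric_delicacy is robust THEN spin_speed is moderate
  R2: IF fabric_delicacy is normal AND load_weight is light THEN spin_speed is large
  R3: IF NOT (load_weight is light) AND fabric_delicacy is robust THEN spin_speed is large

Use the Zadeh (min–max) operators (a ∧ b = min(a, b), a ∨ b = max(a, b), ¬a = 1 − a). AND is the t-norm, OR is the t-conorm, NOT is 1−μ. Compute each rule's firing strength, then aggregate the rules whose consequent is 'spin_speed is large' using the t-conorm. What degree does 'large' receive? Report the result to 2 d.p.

R1: light=0.45, robust=0.35; AND[min(a, b)] → w = 0.35
R2: normal=0.38, light=0.45; AND[min(a, b)] → w = 0.38
R3: ¬light=1−0.45=0.55, robust=0.35; AND[min(a, b)] → w = 0.35
Rules with consequent 'large': {R2, R3} → strengths 0.38, 0.35
Aggregate via t-conorm [max(a, b)]: 0.38

0.38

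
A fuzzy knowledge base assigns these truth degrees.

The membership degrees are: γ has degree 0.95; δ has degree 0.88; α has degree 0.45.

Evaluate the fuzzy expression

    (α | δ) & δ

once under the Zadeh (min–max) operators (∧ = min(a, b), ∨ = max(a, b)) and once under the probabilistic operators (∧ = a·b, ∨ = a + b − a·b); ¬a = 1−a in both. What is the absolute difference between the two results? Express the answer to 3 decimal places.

0.058

Under Zadeh (min–max):
  α | δ = max(a, b) on (0.45, 0.88) = 0.88
  (α | δ) & δ = min(a, b) on (0.88, 0.88) = 0.88
  → value = 0.8800
Under probabilistic:
  α | δ = a + b − a·b on (0.4500, 0.8800) = 0.9340
  (α | δ) & δ = a·b on (0.9340, 0.8800) = 0.8219
  → value = 0.8219
|0.8800 − 0.8219| = 0.058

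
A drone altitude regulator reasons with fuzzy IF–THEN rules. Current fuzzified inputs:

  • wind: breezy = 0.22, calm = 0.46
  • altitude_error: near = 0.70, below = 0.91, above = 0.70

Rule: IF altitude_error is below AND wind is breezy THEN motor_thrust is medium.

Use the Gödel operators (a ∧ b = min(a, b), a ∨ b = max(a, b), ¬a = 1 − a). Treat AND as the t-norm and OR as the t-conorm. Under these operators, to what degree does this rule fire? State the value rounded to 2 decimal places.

0.22

firing strength: below=0.91, breezy=0.22; AND[min(a, b)] → w = 0.22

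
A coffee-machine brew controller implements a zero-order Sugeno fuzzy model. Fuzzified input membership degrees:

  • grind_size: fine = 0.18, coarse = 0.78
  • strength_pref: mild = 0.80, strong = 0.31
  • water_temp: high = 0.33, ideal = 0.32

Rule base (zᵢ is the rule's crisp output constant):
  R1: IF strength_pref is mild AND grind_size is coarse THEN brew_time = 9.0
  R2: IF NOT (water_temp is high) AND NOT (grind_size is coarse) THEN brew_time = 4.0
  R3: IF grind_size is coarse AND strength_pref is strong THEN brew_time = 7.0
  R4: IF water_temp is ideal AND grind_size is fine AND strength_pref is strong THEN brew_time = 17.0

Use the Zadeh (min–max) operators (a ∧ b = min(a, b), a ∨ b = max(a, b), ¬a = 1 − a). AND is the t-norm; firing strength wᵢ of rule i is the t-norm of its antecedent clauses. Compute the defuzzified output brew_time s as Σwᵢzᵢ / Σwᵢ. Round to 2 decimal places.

R1 (z=9.0): mild=0.80, coarse=0.78; AND[min(a, b)] → w = 0.78
R2 (z=4.0): ¬high=1−0.33=0.67, ¬coarse=1−0.78=0.22; AND[min(a, b)] → w = 0.22
R3 (z=7.0): coarse=0.78, strong=0.31; AND[min(a, b)] → w = 0.31
R4 (z=17.0): ideal=0.32, fine=0.18, strong=0.31; AND[min(a, b)] → w = 0.18
Weighted average = (0.78·9.0 + 0.22·4.0 + 0.31·7.0 + 0.18·17.0) / (0.78 + 0.22 + 0.31 + 0.18)
  = 13.1300 / 1.4900 = 8.81

8.81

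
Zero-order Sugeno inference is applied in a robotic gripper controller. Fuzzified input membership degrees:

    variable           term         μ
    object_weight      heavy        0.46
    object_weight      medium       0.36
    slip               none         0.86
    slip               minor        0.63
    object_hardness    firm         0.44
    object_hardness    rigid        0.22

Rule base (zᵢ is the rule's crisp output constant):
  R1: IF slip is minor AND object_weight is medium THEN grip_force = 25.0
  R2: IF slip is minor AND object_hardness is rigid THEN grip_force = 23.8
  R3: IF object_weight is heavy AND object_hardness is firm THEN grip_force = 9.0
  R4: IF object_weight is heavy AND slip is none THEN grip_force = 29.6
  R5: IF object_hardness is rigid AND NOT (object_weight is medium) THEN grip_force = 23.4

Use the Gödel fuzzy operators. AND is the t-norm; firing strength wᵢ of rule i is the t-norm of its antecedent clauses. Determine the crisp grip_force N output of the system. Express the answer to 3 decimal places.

21.741

R1 (z=25.0): minor=0.63, medium=0.36; AND[min(a, b)] → w = 0.36
R2 (z=23.8): minor=0.63, rigid=0.22; AND[min(a, b)] → w = 0.22
R3 (z=9.0): heavy=0.46, firm=0.44; AND[min(a, b)] → w = 0.44
R4 (z=29.6): heavy=0.46, none=0.86; AND[min(a, b)] → w = 0.46
R5 (z=23.4): rigid=0.22, ¬medium=1−0.36=0.64; AND[min(a, b)] → w = 0.22
Weighted average = (0.36·25.0 + 0.22·23.8 + 0.44·9.0 + 0.46·29.6 + 0.22·23.4) / (0.36 + 0.22 + 0.44 + 0.46 + 0.22)
  = 36.9600 / 1.7000 = 21.741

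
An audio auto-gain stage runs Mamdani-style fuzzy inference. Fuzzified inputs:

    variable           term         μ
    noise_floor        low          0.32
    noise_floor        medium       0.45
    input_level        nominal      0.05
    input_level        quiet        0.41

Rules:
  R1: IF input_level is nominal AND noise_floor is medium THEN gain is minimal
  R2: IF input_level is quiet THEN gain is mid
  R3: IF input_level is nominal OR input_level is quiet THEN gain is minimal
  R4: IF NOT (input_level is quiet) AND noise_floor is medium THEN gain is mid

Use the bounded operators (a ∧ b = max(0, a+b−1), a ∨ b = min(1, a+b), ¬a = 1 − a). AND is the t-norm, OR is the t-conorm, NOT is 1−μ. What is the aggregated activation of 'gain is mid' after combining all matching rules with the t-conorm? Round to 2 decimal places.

0.45

R1: nominal=0.05, medium=0.45; AND[max(0, a+b−1)] → w = 0.00
R2: quiet=0.41 → w = 0.41
R3: nominal=0.05, quiet=0.41; OR[min(1, a+b)] → w = 0.46
R4: ¬quiet=1−0.41=0.59, medium=0.45; AND[max(0, a+b−1)] → w = 0.04
Rules with consequent 'mid': {R2, R4} → strengths 0.41, 0.04
Aggregate via t-conorm [min(1, a+b)]: 0.45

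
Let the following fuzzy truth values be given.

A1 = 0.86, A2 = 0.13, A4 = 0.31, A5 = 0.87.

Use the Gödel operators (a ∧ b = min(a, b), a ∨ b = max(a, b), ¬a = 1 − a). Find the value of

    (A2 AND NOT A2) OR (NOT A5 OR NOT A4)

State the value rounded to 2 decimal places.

0.69

NOT A2 = 1 − 0.13 = 0.87
A2 AND NOT A2 = min(a, b) on (0.13, 0.87) = 0.13
NOT A5 = 1 − 0.87 = 0.13
NOT A4 = 1 − 0.31 = 0.69
NOT A5 OR NOT A4 = max(a, b) on (0.13, 0.69) = 0.69
(A2 AND NOT A2) OR (NOT A5 OR NOT A4) = max(a, b) on (0.13, 0.69) = 0.69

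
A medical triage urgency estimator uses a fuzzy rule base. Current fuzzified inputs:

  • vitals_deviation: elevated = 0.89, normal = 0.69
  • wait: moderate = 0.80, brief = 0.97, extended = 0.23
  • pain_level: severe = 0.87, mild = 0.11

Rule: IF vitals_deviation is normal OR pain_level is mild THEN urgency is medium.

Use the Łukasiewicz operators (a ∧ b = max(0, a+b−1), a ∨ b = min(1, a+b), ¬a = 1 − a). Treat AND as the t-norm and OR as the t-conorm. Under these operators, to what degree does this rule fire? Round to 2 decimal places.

0.80

firing strength: normal=0.69, mild=0.11; OR[min(1, a+b)] → w = 0.80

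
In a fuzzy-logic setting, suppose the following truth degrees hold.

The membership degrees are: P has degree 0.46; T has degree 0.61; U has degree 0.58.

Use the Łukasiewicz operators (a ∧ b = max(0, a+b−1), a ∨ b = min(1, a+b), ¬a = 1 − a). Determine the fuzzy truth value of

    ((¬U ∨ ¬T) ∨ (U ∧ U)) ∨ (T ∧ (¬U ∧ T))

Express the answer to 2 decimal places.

¬U = 1 − 0.58 = 0.42
¬T = 1 − 0.61 = 0.39
¬U ∨ ¬T = min(1, a+b) on (0.42, 0.39) = 0.81
U ∧ U = max(0, a+b−1) on (0.58, 0.58) = 0.16
(¬U ∨ ¬T) ∨ (U ∧ U) = min(1, a+b) on (0.81, 0.16) = 0.97
¬U = 1 − 0.58 = 0.42
¬U ∧ T = max(0, a+b−1) on (0.42, 0.61) = 0.03
T ∧ (¬U ∧ T) = max(0, a+b−1) on (0.61, 0.03) = 0.00
((¬U ∨ ¬T) ∨ (U ∧ U)) ∨ (T ∧ (¬U ∧ T)) = min(1, a+b) on (0.97, 0.00) = 0.97

0.97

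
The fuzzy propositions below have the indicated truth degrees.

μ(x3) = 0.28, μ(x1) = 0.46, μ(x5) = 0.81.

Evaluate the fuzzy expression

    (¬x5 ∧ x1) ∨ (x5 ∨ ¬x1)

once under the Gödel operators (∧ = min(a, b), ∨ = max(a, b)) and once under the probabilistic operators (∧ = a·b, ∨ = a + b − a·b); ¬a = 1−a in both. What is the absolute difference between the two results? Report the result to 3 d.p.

0.110

Under Gödel:
  ¬x5 = 1 − 0.81 = 0.19
  ¬x5 ∧ x1 = min(a, b) on (0.19, 0.46) = 0.19
  ¬x1 = 1 − 0.46 = 0.54
  x5 ∨ ¬x1 = max(a, b) on (0.81, 0.54) = 0.81
  (¬x5 ∧ x1) ∨ (x5 ∨ ¬x1) = max(a, b) on (0.19, 0.81) = 0.81
  → value = 0.8100
Under probabilistic:
  ¬x5 = 1 − 0.8100 = 0.1900
  ¬x5 ∧ x1 = a·b on (0.1900, 0.4600) = 0.0874
  ¬x1 = 1 − 0.4600 = 0.5400
  x5 ∨ ¬x1 = a + b − a·b on (0.8100, 0.5400) = 0.9126
  (¬x5 ∧ x1) ∨ (x5 ∨ ¬x1) = a + b − a·b on (0.0874, 0.9126) = 0.9202
  → value = 0.9202
|0.8100 − 0.9202| = 0.110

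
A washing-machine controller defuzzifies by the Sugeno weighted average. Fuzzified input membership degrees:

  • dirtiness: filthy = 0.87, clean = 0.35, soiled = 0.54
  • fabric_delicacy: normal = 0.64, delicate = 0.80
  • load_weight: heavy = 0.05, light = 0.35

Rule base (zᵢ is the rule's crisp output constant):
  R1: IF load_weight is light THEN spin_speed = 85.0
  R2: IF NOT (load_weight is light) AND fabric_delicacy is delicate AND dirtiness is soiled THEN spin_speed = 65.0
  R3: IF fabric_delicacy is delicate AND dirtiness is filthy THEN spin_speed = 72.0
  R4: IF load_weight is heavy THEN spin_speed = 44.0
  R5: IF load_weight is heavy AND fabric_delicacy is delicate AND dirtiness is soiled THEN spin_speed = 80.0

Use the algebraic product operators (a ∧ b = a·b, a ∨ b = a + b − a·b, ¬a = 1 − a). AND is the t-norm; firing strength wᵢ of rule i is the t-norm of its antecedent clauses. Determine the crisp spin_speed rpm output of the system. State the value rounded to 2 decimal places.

R1 (z=85.0): light=0.35 → w = 0.3500
R2 (z=65.0): ¬light=1−0.35=0.65, delicate=0.80, soiled=0.54; AND[a·b] → w = 0.2808
R3 (z=72.0): delicate=0.80, filthy=0.87; AND[a·b] → w = 0.6960
R4 (z=44.0): heavy=0.05 → w = 0.0500
R5 (z=80.0): heavy=0.05, delicate=0.80, soiled=0.54; AND[a·b] → w = 0.0216
Weighted average = (0.3500·85.0 + 0.2808·65.0 + 0.6960·72.0 + 0.0500·44.0 + 0.0216·80.0) / (0.3500 + 0.2808 + 0.6960 + 0.0500 + 0.0216)
  = 102.0420 / 1.3984 = 72.97

72.97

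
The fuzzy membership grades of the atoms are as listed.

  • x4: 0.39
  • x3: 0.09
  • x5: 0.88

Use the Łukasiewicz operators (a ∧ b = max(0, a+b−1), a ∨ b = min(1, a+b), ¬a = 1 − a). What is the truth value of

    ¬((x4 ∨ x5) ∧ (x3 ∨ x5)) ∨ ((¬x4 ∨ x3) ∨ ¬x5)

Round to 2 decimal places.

x4 ∨ x5 = min(1, a+b) on (0.39, 0.88) = 1.00
x3 ∨ x5 = min(1, a+b) on (0.09, 0.88) = 0.97
(x4 ∨ x5) ∧ (x3 ∨ x5) = max(0, a+b−1) on (1.00, 0.97) = 0.97
¬((x4 ∨ x5) ∧ (x3 ∨ x5)) = 1 − 0.97 = 0.03
¬x4 = 1 − 0.39 = 0.61
¬x4 ∨ x3 = min(1, a+b) on (0.61, 0.09) = 0.70
¬x5 = 1 − 0.88 = 0.12
(¬x4 ∨ x3) ∨ ¬x5 = min(1, a+b) on (0.70, 0.12) = 0.82
¬((x4 ∨ x5) ∧ (x3 ∨ x5)) ∨ ((¬x4 ∨ x3) ∨ ¬x5) = min(1, a+b) on (0.03, 0.82) = 0.85

0.85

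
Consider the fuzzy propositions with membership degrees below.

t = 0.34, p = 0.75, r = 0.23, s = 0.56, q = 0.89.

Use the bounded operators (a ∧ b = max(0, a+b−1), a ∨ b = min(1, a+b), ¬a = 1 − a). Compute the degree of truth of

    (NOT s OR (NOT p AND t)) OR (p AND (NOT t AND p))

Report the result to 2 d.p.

NOT s = 1 − 0.56 = 0.44
NOT p = 1 − 0.75 = 0.25
NOT p AND t = max(0, a+b−1) on (0.25, 0.34) = 0.00
NOT s OR (NOT p AND t) = min(1, a+b) on (0.44, 0.00) = 0.44
NOT t = 1 − 0.34 = 0.66
NOT t AND p = max(0, a+b−1) on (0.66, 0.75) = 0.41
p AND (NOT t AND p) = max(0, a+b−1) on (0.75, 0.41) = 0.16
(NOT s OR (NOT p AND t)) OR (p AND (NOT t AND p)) = min(1, a+b) on (0.44, 0.16) = 0.60

0.60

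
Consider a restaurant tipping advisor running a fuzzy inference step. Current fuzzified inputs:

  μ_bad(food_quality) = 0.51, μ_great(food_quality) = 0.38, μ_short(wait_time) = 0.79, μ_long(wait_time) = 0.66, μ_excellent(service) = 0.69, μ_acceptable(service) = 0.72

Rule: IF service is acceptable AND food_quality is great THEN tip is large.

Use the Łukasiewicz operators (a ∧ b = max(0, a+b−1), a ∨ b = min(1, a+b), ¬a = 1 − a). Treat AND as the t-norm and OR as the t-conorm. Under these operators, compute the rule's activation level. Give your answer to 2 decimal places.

firing strength: acceptable=0.72, great=0.38; AND[max(0, a+b−1)] → w = 0.10

0.10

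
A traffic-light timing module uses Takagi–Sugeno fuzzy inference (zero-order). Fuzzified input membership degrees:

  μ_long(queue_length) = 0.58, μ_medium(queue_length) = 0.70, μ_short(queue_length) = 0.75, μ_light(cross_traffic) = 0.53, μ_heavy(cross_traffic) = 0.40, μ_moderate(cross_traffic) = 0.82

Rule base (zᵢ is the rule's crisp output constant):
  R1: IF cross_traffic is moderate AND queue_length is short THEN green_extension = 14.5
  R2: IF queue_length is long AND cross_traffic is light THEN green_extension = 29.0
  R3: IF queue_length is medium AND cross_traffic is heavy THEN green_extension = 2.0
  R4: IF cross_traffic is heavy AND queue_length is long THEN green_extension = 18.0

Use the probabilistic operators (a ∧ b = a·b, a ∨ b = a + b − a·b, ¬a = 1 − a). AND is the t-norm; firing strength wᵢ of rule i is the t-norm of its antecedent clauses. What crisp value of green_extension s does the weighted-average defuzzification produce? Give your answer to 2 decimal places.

R1 (z=14.5): moderate=0.82, short=0.75; AND[a·b] → w = 0.6150
R2 (z=29.0): long=0.58, light=0.53; AND[a·b] → w = 0.3074
R3 (z=2.0): medium=0.70, heavy=0.40; AND[a·b] → w = 0.2800
R4 (z=18.0): heavy=0.40, long=0.58; AND[a·b] → w = 0.2320
Weighted average = (0.6150·14.5 + 0.3074·29.0 + 0.2800·2.0 + 0.2320·18.0) / (0.6150 + 0.3074 + 0.2800 + 0.2320)
  = 22.5681 / 1.4344 = 15.73

15.73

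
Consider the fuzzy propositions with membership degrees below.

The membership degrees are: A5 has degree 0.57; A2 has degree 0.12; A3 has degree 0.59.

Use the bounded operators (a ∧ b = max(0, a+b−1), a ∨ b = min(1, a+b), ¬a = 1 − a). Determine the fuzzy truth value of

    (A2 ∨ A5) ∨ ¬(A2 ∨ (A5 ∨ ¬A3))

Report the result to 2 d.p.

0.69

A2 ∨ A5 = min(1, a+b) on (0.12, 0.57) = 0.69
¬A3 = 1 − 0.59 = 0.41
A5 ∨ ¬A3 = min(1, a+b) on (0.57, 0.41) = 0.98
A2 ∨ (A5 ∨ ¬A3) = min(1, a+b) on (0.12, 0.98) = 1.00
¬(A2 ∨ (A5 ∨ ¬A3)) = 1 − 1.00 = 0.00
(A2 ∨ A5) ∨ ¬(A2 ∨ (A5 ∨ ¬A3)) = min(1, a+b) on (0.69, 0.00) = 0.69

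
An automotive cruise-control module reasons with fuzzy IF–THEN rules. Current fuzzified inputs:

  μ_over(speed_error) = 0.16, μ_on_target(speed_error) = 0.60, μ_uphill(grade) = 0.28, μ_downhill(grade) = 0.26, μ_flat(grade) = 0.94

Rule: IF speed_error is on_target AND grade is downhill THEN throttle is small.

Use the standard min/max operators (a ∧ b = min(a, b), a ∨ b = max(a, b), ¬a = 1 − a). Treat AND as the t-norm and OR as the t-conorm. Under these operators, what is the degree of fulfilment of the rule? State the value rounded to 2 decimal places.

firing strength: on_target=0.60, downhill=0.26; AND[min(a, b)] → w = 0.26

0.26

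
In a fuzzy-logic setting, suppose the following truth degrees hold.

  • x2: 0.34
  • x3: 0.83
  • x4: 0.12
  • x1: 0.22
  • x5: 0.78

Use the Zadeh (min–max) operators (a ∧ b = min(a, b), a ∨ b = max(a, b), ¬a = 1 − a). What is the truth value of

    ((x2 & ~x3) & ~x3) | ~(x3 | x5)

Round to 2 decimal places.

~x3 = 1 − 0.83 = 0.17
x2 & ~x3 = min(a, b) on (0.34, 0.17) = 0.17
~x3 = 1 − 0.83 = 0.17
(x2 & ~x3) & ~x3 = min(a, b) on (0.17, 0.17) = 0.17
x3 | x5 = max(a, b) on (0.83, 0.78) = 0.83
~(x3 | x5) = 1 − 0.83 = 0.17
((x2 & ~x3) & ~x3) | ~(x3 | x5) = max(a, b) on (0.17, 0.17) = 0.17

0.17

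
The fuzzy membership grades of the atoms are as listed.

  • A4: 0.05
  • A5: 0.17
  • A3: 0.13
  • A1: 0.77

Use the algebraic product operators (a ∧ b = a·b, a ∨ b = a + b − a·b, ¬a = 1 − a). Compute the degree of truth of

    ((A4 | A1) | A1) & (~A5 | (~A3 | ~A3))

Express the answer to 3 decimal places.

A4 | A1 = a + b − a·b on (0.0500, 0.7700) = 0.7815
(A4 | A1) | A1 = a + b − a·b on (0.7815, 0.7700) = 0.9497
~A5 = 1 − 0.1700 = 0.8300
~A3 = 1 − 0.1300 = 0.8700
~A3 = 1 − 0.1300 = 0.8700
~A3 | ~A3 = a + b − a·b on (0.8700, 0.8700) = 0.9831
~A5 | (~A3 | ~A3) = a + b − a·b on (0.8300, 0.9831) = 0.9971
((A4 | A1) | A1) & (~A5 | (~A3 | ~A3)) = a·b on (0.9497, 0.9971) = 0.9470

0.947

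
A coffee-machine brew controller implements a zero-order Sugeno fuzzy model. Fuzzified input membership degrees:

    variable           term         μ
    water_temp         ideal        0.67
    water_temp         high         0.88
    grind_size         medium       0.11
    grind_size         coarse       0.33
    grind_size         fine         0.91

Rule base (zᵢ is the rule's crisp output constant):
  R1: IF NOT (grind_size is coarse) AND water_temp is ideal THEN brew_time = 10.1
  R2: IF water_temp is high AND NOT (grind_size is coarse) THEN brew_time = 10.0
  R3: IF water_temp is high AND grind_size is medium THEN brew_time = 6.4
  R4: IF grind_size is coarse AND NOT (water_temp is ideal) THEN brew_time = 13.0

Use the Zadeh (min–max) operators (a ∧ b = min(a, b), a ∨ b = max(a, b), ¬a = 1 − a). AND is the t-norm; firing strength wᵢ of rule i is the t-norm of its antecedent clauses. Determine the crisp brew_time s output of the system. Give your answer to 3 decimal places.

10.371

R1 (z=10.1): ¬coarse=1−0.33=0.67, ideal=0.67; AND[min(a, b)] → w = 0.67
R2 (z=10.0): high=0.88, ¬coarse=1−0.33=0.67; AND[min(a, b)] → w = 0.67
R3 (z=6.4): high=0.88, medium=0.11; AND[min(a, b)] → w = 0.11
R4 (z=13.0): coarse=0.33, ¬ideal=1−0.67=0.33; AND[min(a, b)] → w = 0.33
Weighted average = (0.67·10.1 + 0.67·10.0 + 0.11·6.4 + 0.33·13.0) / (0.67 + 0.67 + 0.11 + 0.33)
  = 18.4610 / 1.7800 = 10.371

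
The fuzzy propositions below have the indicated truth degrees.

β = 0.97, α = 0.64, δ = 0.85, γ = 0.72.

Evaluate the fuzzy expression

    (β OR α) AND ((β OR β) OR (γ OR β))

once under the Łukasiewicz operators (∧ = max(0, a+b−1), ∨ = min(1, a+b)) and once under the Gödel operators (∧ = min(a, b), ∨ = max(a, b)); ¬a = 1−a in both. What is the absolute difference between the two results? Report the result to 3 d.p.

Under Łukasiewicz:
  β OR α = min(1, a+b) on (0.97, 0.64) = 1.00
  β OR β = min(1, a+b) on (0.97, 0.97) = 1.00
  γ OR β = min(1, a+b) on (0.72, 0.97) = 1.00
  (β OR β) OR (γ OR β) = min(1, a+b) on (1.00, 1.00) = 1.00
  (β OR α) AND ((β OR β) OR (γ OR β)) = max(0, a+b−1) on (1.00, 1.00) = 1.00
  → value = 1.0000
Under Gödel:
  β OR α = max(a, b) on (0.97, 0.64) = 0.97
  β OR β = max(a, b) on (0.97, 0.97) = 0.97
  γ OR β = max(a, b) on (0.72, 0.97) = 0.97
  (β OR β) OR (γ OR β) = max(a, b) on (0.97, 0.97) = 0.97
  (β OR α) AND ((β OR β) OR (γ OR β)) = min(a, b) on (0.97, 0.97) = 0.97
  → value = 0.9700
|1.0000 − 0.9700| = 0.030

0.030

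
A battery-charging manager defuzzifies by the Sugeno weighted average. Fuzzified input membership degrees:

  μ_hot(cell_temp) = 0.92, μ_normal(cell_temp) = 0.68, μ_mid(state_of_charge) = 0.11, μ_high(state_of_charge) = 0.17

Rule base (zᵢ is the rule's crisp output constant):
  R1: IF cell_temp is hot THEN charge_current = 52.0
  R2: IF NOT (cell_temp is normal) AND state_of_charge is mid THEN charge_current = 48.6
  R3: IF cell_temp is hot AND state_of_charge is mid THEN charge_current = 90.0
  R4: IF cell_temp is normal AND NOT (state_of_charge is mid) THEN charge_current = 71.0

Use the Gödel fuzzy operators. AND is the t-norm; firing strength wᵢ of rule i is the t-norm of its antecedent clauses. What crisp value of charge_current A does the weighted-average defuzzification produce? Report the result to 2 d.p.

R1 (z=52.0): hot=0.92 → w = 0.92
R2 (z=48.6): ¬normal=1−0.68=0.32, mid=0.11; AND[min(a, b)] → w = 0.11
R3 (z=90.0): hot=0.92, mid=0.11; AND[min(a, b)] → w = 0.11
R4 (z=71.0): normal=0.68, ¬mid=1−0.11=0.89; AND[min(a, b)] → w = 0.68
Weighted average = (0.92·52.0 + 0.11·48.6 + 0.11·90.0 + 0.68·71.0) / (0.92 + 0.11 + 0.11 + 0.68)
  = 111.3660 / 1.8200 = 61.19

61.19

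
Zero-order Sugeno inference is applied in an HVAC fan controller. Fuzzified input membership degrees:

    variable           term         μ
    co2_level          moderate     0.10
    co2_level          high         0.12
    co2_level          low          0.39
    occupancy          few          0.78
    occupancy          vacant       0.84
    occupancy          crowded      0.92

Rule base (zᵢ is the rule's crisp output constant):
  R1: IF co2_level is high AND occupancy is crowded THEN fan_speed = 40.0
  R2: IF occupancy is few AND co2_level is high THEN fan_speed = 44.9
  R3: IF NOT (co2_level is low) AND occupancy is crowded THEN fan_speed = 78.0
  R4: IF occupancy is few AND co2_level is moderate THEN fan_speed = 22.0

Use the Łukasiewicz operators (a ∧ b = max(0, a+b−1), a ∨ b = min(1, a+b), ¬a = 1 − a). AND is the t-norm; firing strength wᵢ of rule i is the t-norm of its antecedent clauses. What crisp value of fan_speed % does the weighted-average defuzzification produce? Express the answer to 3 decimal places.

75.333

R1 (z=40.0): high=0.12, crowded=0.92; AND[max(0, a+b−1)] → w = 0.04
R2 (z=44.9): few=0.78, high=0.12; AND[max(0, a+b−1)] → w = 0.00
R3 (z=78.0): ¬low=1−0.39=0.61, crowded=0.92; AND[max(0, a+b−1)] → w = 0.53
R4 (z=22.0): few=0.78, moderate=0.10; AND[max(0, a+b−1)] → w = 0.00
Weighted average = (0.04·40.0 + 0.00·44.9 + 0.53·78.0 + 0.00·22.0) / (0.04 + 0.00 + 0.53 + 0.00)
  = 42.9400 / 0.5700 = 75.333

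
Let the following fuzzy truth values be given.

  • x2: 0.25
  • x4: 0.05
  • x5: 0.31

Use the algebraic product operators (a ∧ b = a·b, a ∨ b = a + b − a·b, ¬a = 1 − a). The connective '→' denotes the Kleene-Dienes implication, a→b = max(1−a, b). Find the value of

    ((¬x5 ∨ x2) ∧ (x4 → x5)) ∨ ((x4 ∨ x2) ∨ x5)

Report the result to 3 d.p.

0.867

¬x5 = 1 − 0.3100 = 0.6900
¬x5 ∨ x2 = a + b − a·b on (0.6900, 0.2500) = 0.7675
x4 → x5  [Kleene-Dienes: max(1−a, b)] with a=0.0500, b=0.3100 → 0.9500
(¬x5 ∨ x2) ∧ (x4 → x5) = a·b on (0.7675, 0.9500) = 0.7291
x4 ∨ x2 = a + b − a·b on (0.0500, 0.2500) = 0.2875
(x4 ∨ x2) ∨ x5 = a + b − a·b on (0.2875, 0.3100) = 0.5084
((¬x5 ∨ x2) ∧ (x4 → x5)) ∨ ((x4 ∨ x2) ∨ x5) = a + b − a·b on (0.7291, 0.5084) = 0.8668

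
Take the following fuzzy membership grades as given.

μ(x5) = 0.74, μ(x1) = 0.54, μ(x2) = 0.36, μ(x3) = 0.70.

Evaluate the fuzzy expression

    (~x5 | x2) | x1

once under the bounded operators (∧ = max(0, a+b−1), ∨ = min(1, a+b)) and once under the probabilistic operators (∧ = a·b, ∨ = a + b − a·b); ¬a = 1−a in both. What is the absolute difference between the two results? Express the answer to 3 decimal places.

0.218

Under bounded:
  ~x5 = 1 − 0.74 = 0.26
  ~x5 | x2 = min(1, a+b) on (0.26, 0.36) = 0.62
  (~x5 | x2) | x1 = min(1, a+b) on (0.62, 0.54) = 1.00
  → value = 1.0000
Under probabilistic:
  ~x5 = 1 − 0.7400 = 0.2600
  ~x5 | x2 = a + b − a·b on (0.2600, 0.3600) = 0.5264
  (~x5 | x2) | x1 = a + b − a·b on (0.5264, 0.5400) = 0.7821
  → value = 0.7821
|1.0000 − 0.7821| = 0.218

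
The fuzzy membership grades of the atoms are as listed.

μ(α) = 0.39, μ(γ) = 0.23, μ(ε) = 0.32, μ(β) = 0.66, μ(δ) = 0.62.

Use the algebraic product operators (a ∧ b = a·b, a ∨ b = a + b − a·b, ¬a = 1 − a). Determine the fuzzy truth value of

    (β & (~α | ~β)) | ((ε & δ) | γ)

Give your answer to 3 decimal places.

0.685

~α = 1 − 0.3900 = 0.6100
~β = 1 − 0.6600 = 0.3400
~α | ~β = a + b − a·b on (0.6100, 0.3400) = 0.7426
β & (~α | ~β) = a·b on (0.6600, 0.7426) = 0.4901
ε & δ = a·b on (0.3200, 0.6200) = 0.1984
(ε & δ) | γ = a + b − a·b on (0.1984, 0.2300) = 0.3828
(β & (~α | ~β)) | ((ε & δ) | γ) = a + b − a·b on (0.4901, 0.3828) = 0.6853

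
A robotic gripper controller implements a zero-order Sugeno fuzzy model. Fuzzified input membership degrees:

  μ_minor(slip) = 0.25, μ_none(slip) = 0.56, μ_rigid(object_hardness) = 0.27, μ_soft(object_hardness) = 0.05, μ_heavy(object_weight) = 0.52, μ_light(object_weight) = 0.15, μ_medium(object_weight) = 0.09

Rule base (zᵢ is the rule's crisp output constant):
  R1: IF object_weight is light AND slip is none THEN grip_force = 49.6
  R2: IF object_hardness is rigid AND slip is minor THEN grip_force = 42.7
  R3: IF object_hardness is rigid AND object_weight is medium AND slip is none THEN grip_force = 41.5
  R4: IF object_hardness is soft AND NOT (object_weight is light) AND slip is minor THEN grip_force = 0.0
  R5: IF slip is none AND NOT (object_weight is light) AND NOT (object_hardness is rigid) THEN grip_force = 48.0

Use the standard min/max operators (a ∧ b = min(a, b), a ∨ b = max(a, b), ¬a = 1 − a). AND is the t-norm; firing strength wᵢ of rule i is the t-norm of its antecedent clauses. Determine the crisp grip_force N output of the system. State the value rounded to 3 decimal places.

R1 (z=49.6): light=0.15, none=0.56; AND[min(a, b)] → w = 0.15
R2 (z=42.7): rigid=0.27, minor=0.25; AND[min(a, b)] → w = 0.25
R3 (z=41.5): rigid=0.27, medium=0.09, none=0.56; AND[min(a, b)] → w = 0.09
R4 (z=0.0): soft=0.05, ¬light=1−0.15=0.85, minor=0.25; AND[min(a, b)] → w = 0.05
R5 (z=48.0): none=0.56, ¬light=1−0.15=0.85, ¬rigid=1−0.27=0.73; AND[min(a, b)] → w = 0.56
Weighted average = (0.15·49.6 + 0.25·42.7 + 0.09·41.5 + 0.05·0.0 + 0.56·48.0) / (0.15 + 0.25 + 0.09 + 0.05 + 0.56)
  = 48.7300 / 1.1000 = 44.300

44.300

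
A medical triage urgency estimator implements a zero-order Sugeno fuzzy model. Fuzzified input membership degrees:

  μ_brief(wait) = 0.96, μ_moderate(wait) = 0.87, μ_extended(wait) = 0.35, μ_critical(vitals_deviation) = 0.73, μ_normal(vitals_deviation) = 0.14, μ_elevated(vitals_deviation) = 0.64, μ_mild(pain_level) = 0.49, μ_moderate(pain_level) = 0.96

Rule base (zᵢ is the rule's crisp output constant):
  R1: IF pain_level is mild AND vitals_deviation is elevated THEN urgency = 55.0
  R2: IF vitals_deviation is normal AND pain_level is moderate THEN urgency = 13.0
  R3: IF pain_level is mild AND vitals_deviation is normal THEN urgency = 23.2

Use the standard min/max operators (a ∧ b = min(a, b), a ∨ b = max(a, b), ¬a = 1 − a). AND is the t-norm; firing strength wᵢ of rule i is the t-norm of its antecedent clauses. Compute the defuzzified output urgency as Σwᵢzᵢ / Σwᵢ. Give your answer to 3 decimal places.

R1 (z=55.0): mild=0.49, elevated=0.64; AND[min(a, b)] → w = 0.49
R2 (z=13.0): normal=0.14, moderate=0.96; AND[min(a, b)] → w = 0.14
R3 (z=23.2): mild=0.49, normal=0.14; AND[min(a, b)] → w = 0.14
Weighted average = (0.49·55.0 + 0.14·13.0 + 0.14·23.2) / (0.49 + 0.14 + 0.14)
  = 32.0180 / 0.7700 = 41.582

41.582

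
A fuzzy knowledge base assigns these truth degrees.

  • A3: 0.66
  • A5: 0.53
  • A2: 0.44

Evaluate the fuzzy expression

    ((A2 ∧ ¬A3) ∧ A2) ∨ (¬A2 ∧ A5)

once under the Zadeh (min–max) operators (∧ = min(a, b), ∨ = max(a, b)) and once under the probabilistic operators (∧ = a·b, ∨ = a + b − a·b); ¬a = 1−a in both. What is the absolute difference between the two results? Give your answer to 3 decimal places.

0.187

Under Zadeh (min–max):
  ¬A3 = 1 − 0.66 = 0.34
  A2 ∧ ¬A3 = min(a, b) on (0.44, 0.34) = 0.34
  (A2 ∧ ¬A3) ∧ A2 = min(a, b) on (0.34, 0.44) = 0.34
  ¬A2 = 1 − 0.44 = 0.56
  ¬A2 ∧ A5 = min(a, b) on (0.56, 0.53) = 0.53
  ((A2 ∧ ¬A3) ∧ A2) ∨ (¬A2 ∧ A5) = max(a, b) on (0.34, 0.53) = 0.53
  → value = 0.5300
Under probabilistic:
  ¬A3 = 1 − 0.6600 = 0.3400
  A2 ∧ ¬A3 = a·b on (0.4400, 0.3400) = 0.1496
  (A2 ∧ ¬A3) ∧ A2 = a·b on (0.1496, 0.4400) = 0.0658
  ¬A2 = 1 − 0.4400 = 0.5600
  ¬A2 ∧ A5 = a·b on (0.5600, 0.5300) = 0.2968
  ((A2 ∧ ¬A3) ∧ A2) ∨ (¬A2 ∧ A5) = a + b − a·b on (0.0658, 0.2968) = 0.3431
  → value = 0.3431
|0.5300 − 0.3431| = 0.187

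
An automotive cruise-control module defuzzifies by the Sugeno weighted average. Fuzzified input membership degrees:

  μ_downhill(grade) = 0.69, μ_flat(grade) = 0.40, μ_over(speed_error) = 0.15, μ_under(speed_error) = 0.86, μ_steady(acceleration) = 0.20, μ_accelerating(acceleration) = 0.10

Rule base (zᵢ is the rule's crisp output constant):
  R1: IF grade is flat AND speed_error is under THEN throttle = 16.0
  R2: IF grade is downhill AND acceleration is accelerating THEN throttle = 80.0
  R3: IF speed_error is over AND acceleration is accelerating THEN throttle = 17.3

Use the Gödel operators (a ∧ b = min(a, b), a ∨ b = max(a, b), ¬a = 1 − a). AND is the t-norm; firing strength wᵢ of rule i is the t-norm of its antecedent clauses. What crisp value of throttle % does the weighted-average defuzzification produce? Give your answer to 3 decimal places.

26.883

R1 (z=16.0): flat=0.40, under=0.86; AND[min(a, b)] → w = 0.40
R2 (z=80.0): downhill=0.69, accelerating=0.10; AND[min(a, b)] → w = 0.10
R3 (z=17.3): over=0.15, accelerating=0.10; AND[min(a, b)] → w = 0.10
Weighted average = (0.40·16.0 + 0.10·80.0 + 0.10·17.3) / (0.40 + 0.10 + 0.10)
  = 16.1300 / 0.6000 = 26.883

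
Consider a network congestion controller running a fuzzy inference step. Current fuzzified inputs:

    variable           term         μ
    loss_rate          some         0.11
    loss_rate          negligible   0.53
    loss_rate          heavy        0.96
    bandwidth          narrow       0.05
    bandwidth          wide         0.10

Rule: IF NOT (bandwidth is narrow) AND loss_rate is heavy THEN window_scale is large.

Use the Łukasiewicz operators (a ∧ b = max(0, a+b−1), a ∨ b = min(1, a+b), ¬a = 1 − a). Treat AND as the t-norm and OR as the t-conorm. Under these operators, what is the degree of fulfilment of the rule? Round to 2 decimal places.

firing strength: ¬narrow=1−0.05=0.95, heavy=0.96; AND[max(0, a+b−1)] → w = 0.91

0.91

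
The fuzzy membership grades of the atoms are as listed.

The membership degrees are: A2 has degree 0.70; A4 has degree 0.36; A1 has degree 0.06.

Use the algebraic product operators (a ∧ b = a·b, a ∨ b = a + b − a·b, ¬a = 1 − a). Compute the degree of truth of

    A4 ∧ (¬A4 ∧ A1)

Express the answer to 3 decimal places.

0.014

¬A4 = 1 − 0.3600 = 0.6400
¬A4 ∧ A1 = a·b on (0.6400, 0.0600) = 0.0384
A4 ∧ (¬A4 ∧ A1) = a·b on (0.3600, 0.0384) = 0.0138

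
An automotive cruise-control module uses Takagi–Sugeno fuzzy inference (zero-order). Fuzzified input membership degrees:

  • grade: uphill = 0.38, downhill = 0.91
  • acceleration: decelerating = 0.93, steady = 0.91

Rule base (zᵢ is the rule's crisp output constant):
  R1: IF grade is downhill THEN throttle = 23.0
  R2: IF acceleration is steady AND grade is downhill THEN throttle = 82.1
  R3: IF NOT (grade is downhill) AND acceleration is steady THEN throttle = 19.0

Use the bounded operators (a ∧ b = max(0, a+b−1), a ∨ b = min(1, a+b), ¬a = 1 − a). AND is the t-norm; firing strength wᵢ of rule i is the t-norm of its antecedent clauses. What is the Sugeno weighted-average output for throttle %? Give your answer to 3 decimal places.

R1 (z=23.0): downhill=0.91 → w = 0.91
R2 (z=82.1): steady=0.91, downhill=0.91; AND[max(0, a+b−1)] → w = 0.82
R3 (z=19.0): ¬downhill=1−0.91=0.09, steady=0.91; AND[max(0, a+b−1)] → w = 0.00
Weighted average = (0.91·23.0 + 0.82·82.1 + 0.00·19.0) / (0.91 + 0.82 + 0.00)
  = 88.2520 / 1.7300 = 51.013

51.013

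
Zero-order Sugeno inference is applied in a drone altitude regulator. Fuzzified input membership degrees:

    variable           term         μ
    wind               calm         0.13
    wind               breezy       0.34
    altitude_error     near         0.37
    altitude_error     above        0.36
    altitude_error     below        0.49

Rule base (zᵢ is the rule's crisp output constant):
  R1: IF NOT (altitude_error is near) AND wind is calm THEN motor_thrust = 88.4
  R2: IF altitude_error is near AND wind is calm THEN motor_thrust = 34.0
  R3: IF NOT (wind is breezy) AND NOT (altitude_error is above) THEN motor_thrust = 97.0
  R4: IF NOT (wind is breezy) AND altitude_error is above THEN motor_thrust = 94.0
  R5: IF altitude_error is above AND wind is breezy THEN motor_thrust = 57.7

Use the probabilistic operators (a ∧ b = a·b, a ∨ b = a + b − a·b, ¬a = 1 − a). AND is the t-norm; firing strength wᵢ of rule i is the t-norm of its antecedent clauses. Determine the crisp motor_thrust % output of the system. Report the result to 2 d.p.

R1 (z=88.4): ¬near=1−0.37=0.63, calm=0.13; AND[a·b] → w = 0.0819
R2 (z=34.0): near=0.37, calm=0.13; AND[a·b] → w = 0.0481
R3 (z=97.0): ¬breezy=1−0.34=0.66, ¬above=1−0.36=0.64; AND[a·b] → w = 0.4224
R4 (z=94.0): ¬breezy=1−0.34=0.66, above=0.36; AND[a·b] → w = 0.2376
R5 (z=57.7): above=0.36, breezy=0.34; AND[a·b] → w = 0.1224
Weighted average = (0.0819·88.4 + 0.0481·34.0 + 0.4224·97.0 + 0.2376·94.0 + 0.1224·57.7) / (0.0819 + 0.0481 + 0.4224 + 0.2376 + 0.1224)
  = 79.2450 / 0.9124 = 86.85

86.85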